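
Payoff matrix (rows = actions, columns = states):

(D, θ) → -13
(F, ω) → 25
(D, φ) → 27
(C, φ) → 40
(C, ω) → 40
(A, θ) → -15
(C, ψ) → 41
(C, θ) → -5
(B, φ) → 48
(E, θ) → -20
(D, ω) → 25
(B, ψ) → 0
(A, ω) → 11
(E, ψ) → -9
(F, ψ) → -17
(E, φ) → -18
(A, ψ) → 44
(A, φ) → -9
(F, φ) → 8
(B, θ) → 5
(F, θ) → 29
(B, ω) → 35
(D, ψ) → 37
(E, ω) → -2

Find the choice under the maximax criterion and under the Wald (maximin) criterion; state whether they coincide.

maximax → B; maximin → B (agree)

Row maxima: A=44, B=48, C=41, D=37, E=-2, F=29
Best best-case = 48 → B.
Row minima: A=-15, B=0, C=-5, D=-13, E=-20, F=-17
Best worst-case = 0 → B.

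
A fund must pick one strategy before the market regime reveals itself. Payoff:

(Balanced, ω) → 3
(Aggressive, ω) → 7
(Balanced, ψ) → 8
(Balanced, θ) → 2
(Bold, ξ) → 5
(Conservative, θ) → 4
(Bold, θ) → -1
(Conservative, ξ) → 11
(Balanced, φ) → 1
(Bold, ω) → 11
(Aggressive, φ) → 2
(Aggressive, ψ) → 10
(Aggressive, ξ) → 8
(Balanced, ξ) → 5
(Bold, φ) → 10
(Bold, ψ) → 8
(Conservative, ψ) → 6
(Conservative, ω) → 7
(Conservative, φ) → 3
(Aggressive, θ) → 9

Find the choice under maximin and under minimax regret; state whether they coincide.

Row minima: Conservative=3, Balanced=1, Aggressive=2, Bold=-1
Best worst-case = 3 → Conservative.
Column bests: θ=9, φ=10, ψ=10, ω=11, ξ=11.
Conservative regrets: 5, 7, 4, 4, 0 → max 7
Balanced regrets: 7, 9, 2, 8, 6 → max 9
Aggressive regrets: 0, 8, 0, 4, 3 → max 8
Bold regrets: 10, 0, 2, 0, 6 → max 10
Smallest max regret = 7 → Conservative.

maximin → Conservative; minimax regret → Conservative (agree)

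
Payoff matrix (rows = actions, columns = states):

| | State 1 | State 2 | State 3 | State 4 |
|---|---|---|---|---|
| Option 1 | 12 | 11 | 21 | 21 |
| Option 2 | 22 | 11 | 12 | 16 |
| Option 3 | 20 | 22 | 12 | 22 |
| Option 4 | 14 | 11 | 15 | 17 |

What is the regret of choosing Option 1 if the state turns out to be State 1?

10

Best payoff under State 1 is 22.
Regret = 22 − 12 = 10.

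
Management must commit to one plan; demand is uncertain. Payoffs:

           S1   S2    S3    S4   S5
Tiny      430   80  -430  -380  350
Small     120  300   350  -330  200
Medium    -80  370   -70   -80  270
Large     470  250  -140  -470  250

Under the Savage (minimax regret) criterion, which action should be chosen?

Small

Column bests: S1=470, S2=370, S3=350, S4=-80, S5=350.
Tiny regrets: 40, 290, 780, 300, 0 → max 780
Small regrets: 350, 70, 0, 250, 150 → max 350
Medium regrets: 550, 0, 420, 0, 80 → max 550
Large regrets: 0, 120, 490, 390, 100 → max 490
Smallest max regret = 350 → Small.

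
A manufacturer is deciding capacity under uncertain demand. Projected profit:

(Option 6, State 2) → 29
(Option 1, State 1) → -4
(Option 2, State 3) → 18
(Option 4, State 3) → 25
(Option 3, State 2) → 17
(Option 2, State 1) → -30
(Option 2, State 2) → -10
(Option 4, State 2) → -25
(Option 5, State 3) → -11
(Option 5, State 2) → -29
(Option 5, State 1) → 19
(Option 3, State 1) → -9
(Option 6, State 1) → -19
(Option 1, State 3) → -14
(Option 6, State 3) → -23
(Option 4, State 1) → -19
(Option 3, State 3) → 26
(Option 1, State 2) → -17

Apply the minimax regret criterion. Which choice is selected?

Option 3

Column bests: State 1=19, State 2=29, State 3=26.
Option 1 regrets: 23, 46, 40 → max 46
Option 2 regrets: 49, 39, 8 → max 49
Option 3 regrets: 28, 12, 0 → max 28
Option 4 regrets: 38, 54, 1 → max 54
Option 5 regrets: 0, 58, 37 → max 58
Option 6 regrets: 38, 0, 49 → max 49
Smallest max regret = 28 → Option 3.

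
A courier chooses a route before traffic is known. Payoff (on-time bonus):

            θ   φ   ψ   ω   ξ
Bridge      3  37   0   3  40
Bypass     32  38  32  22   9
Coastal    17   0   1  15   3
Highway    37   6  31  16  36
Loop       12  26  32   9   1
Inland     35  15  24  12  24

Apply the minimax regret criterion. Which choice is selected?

Column bests: θ=37, φ=38, ψ=32, ω=22, ξ=40.
Bridge regrets: 34, 1, 32, 19, 0 → max 34
Bypass regrets: 5, 0, 0, 0, 31 → max 31
Coastal regrets: 20, 38, 31, 7, 37 → max 38
Highway regrets: 0, 32, 1, 6, 4 → max 32
Loop regrets: 25, 12, 0, 13, 39 → max 39
Inland regrets: 2, 23, 8, 10, 16 → max 23
Smallest max regret = 23 → Inland.

Inland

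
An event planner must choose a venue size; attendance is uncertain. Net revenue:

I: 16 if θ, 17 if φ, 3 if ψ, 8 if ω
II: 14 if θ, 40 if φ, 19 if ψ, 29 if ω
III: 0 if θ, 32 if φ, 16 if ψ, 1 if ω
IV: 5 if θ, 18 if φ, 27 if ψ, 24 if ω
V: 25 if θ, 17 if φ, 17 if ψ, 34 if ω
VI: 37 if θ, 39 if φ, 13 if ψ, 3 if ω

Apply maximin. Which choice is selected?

V

Row minima: I=3, II=14, III=0, IV=5, V=17, VI=3
Best worst-case = 17 → V.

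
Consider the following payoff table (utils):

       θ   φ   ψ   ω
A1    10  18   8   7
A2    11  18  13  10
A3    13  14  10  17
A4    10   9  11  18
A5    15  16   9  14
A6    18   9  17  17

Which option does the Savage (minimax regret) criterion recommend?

Column bests: θ=18, φ=18, ψ=17, ω=18.
A1 regrets: 8, 0, 9, 11 → max 11
A2 regrets: 7, 0, 4, 8 → max 8
A3 regrets: 5, 4, 7, 1 → max 7
A4 regrets: 8, 9, 6, 0 → max 9
A5 regrets: 3, 2, 8, 4 → max 8
A6 regrets: 0, 9, 0, 1 → max 9
Smallest max regret = 7 → A3.

A3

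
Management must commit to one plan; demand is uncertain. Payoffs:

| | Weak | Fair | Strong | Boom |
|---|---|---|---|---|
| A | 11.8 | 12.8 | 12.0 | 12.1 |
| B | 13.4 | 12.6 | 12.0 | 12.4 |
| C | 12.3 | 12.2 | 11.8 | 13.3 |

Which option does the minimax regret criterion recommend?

Column bests: Weak=13.4, Fair=12.8, Strong=12.0, Boom=13.3.
A regrets: 1.6, 0.0, 0.0, 1.2 → max 1.6
B regrets: 0.0, 0.2, 0.0, 0.9 → max 0.9
C regrets: 1.1, 0.6, 0.2, 0.0 → max 1.1
Smallest max regret = 0.9 → B.

B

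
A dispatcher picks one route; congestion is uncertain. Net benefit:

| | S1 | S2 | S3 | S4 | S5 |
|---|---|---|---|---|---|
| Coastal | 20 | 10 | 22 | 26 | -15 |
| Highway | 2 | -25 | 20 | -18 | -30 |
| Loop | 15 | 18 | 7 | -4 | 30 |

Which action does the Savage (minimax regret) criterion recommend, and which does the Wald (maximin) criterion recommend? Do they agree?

Column bests: S1=20, S2=18, S3=22, S4=26, S5=30.
Coastal regrets: 0, 8, 0, 0, 45 → max 45
Highway regrets: 18, 43, 2, 44, 60 → max 60
Loop regrets: 5, 0, 15, 30, 0 → max 30
Smallest max regret = 30 → Loop.
Row minima: Coastal=-15, Highway=-30, Loop=-4
Best worst-case = -4 → Loop.

minimax regret → Loop; maximin → Loop (agree)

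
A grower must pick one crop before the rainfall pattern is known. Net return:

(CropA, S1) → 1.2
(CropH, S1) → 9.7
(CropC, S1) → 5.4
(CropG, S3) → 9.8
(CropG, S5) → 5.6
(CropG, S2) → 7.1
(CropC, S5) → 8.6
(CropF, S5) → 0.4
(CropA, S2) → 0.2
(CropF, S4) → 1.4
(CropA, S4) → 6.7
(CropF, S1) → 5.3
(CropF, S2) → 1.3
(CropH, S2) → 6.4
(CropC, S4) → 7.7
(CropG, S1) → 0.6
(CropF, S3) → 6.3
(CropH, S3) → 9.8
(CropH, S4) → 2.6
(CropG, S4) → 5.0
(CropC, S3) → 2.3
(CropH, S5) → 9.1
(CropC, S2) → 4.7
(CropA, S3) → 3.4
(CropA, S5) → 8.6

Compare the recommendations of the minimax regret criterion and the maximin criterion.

Column bests: S1=9.7, S2=7.1, S3=9.8, S4=7.7, S5=9.1.
CropC regrets: 4.3, 2.4, 7.5, 0.0, 0.5 → max 7.5
CropH regrets: 0.0, 0.7, 0.0, 5.1, 0.0 → max 5.1
CropF regrets: 4.4, 5.8, 3.5, 6.3, 8.7 → max 8.7
CropA regrets: 8.5, 6.9, 6.4, 1.0, 0.5 → max 8.5
CropG regrets: 9.1, 0.0, 0.0, 2.7, 3.5 → max 9.1
Smallest max regret = 5.1 → CropH.
Row minima: CropC=2.3, CropH=2.6, CropF=0.4, CropA=0.2, CropG=0.6
Best worst-case = 2.6 → CropH.

minimax regret → CropH; maximin → CropH (agree)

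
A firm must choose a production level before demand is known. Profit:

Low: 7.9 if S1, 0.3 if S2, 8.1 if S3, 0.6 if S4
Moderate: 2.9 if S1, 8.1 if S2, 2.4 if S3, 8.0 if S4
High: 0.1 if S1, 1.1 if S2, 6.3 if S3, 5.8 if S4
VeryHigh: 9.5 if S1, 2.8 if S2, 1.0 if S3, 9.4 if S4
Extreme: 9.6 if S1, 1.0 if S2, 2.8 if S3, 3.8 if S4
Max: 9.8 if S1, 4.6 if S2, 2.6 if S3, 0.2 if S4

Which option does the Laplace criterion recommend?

VeryHigh

Row averages: Low=4.225, Moderate=5.35, High=3.325, VeryHigh=5.675, Extreme=4.3, Max=4.3
Highest average = 5.675 → VeryHigh.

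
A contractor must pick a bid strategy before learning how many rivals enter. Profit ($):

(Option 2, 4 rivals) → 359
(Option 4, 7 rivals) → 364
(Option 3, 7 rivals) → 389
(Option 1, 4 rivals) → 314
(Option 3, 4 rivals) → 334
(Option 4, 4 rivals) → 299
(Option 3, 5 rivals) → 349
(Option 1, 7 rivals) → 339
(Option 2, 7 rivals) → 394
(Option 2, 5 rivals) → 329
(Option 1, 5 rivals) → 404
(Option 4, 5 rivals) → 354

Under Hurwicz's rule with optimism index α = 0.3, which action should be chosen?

Option 3

Option 1: 0.3·404 + 0.7·314 = 341
Option 2: 0.3·394 + 0.7·329 = 348.5
Option 3: 0.3·389 + 0.7·334 = 350.5
Option 4: 0.3·364 + 0.7·299 = 318.5
Highest Hurwicz score = 350.5 → Option 3.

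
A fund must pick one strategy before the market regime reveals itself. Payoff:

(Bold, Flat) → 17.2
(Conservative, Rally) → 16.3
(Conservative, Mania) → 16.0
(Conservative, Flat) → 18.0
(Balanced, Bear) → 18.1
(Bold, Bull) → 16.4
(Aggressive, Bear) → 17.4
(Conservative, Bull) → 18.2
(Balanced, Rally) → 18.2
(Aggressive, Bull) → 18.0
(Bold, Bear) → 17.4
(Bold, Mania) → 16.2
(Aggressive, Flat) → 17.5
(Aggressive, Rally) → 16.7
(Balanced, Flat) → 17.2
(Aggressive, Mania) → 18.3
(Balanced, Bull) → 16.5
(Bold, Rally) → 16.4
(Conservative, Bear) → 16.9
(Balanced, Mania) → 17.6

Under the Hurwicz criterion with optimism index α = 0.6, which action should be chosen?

Aggressive

Conservative: 0.6·18.2 + 0.4·16.0 = 17.32
Balanced: 0.6·18.2 + 0.4·16.5 = 17.52
Aggressive: 0.6·18.3 + 0.4·16.7 = 17.66
Bold: 0.6·17.4 + 0.4·16.2 = 16.92
Highest Hurwicz score = 17.66 → Aggressive.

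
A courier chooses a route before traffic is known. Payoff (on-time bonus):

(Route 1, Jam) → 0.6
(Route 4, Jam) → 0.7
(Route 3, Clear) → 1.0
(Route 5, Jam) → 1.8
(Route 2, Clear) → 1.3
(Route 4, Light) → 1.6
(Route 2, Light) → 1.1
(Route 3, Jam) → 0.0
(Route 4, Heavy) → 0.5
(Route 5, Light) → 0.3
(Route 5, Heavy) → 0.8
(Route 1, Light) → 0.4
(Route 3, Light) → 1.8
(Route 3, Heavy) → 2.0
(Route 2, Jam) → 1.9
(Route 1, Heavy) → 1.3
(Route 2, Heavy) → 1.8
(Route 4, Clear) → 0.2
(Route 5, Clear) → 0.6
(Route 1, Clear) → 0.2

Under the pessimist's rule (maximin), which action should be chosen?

Route 2

Row minima: Route 1=0.2, Route 2=1.1, Route 3=0.0, Route 4=0.2, Route 5=0.3
Best worst-case = 1.1 → Route 2.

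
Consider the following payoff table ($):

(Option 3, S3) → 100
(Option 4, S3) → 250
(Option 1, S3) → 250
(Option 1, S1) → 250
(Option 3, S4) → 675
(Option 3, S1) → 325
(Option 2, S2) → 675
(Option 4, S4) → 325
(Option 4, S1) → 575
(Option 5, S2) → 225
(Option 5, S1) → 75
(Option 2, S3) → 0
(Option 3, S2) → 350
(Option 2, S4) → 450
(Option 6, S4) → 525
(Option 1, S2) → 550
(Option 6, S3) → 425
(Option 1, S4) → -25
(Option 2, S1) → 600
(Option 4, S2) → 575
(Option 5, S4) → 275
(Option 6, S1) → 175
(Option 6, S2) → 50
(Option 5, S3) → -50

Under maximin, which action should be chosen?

Option 4

Row minima: Option 1=-25, Option 2=0, Option 3=100, Option 4=250, Option 5=-50, Option 6=50
Best worst-case = 250 → Option 4.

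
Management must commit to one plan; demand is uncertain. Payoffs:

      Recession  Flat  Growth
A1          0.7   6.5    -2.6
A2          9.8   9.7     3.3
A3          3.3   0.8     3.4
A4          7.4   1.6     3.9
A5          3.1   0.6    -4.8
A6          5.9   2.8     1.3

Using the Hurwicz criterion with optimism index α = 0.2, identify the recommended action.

A1: 0.2·6.5 + 0.8·(-2.6) = -0.78
A2: 0.2·9.8 + 0.8·3.3 = 4.6
A3: 0.2·3.4 + 0.8·0.8 = 1.32
A4: 0.2·7.4 + 0.8·1.6 = 2.76
A5: 0.2·3.1 + 0.8·(-4.8) = -3.22
A6: 0.2·5.9 + 0.8·1.3 = 2.22
Highest Hurwicz score = 4.6 → A2.

A2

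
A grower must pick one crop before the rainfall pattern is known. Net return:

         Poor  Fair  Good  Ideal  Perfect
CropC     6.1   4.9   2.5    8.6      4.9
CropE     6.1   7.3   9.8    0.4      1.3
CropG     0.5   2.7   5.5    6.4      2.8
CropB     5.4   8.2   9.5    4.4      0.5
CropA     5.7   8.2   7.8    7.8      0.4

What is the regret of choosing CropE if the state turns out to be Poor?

0.0

Best payoff under Poor is 6.1.
Regret = 6.1 − 6.1 = 0.0.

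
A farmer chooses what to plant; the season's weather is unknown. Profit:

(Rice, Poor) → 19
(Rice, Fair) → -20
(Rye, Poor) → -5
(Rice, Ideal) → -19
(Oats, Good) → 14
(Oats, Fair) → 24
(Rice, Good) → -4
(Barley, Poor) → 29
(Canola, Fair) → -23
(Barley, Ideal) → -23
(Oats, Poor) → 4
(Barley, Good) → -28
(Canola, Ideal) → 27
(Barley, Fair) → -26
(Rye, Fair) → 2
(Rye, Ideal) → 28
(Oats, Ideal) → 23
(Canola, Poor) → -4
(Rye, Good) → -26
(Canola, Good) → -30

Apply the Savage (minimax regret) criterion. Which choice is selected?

Oats

Column bests: Poor=29, Fair=24, Good=14, Ideal=28.
Oats regrets: 25, 0, 0, 5 → max 25
Barley regrets: 0, 50, 42, 51 → max 51
Canola regrets: 33, 47, 44, 1 → max 47
Rice regrets: 10, 44, 18, 47 → max 47
Rye regrets: 34, 22, 40, 0 → max 40
Smallest max regret = 25 → Oats.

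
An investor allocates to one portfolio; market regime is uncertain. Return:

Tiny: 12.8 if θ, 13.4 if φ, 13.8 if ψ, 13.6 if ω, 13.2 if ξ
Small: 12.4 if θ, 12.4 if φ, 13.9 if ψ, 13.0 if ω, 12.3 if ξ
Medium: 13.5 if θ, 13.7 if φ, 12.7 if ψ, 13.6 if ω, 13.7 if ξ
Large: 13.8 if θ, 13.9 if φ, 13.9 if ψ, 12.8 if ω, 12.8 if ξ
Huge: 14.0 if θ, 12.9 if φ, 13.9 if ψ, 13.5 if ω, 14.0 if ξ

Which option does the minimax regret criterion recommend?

Huge

Column bests: θ=14.0, φ=13.9, ψ=13.9, ω=13.6, ξ=14.0.
Tiny regrets: 1.2, 0.5, 0.1, 0.0, 0.8 → max 1.2
Small regrets: 1.6, 1.5, 0.0, 0.6, 1.7 → max 1.7
Medium regrets: 0.5, 0.2, 1.2, 0.0, 0.3 → max 1.2
Large regrets: 0.2, 0.0, 0.0, 0.8, 1.2 → max 1.2
Huge regrets: 0.0, 1.0, 0.0, 0.1, 0.0 → max 1.0
Smallest max regret = 1.0 → Huge.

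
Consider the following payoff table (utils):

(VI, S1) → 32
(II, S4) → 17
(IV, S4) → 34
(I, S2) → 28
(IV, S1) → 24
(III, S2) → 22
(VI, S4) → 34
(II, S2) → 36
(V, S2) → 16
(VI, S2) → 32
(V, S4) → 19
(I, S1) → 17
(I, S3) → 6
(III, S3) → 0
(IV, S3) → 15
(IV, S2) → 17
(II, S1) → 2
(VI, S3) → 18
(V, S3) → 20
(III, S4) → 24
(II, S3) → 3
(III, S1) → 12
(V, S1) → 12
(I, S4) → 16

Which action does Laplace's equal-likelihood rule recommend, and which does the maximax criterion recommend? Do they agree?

Row averages: I=16.75, II=14.5, III=14.5, IV=22.5, V=16.75, VI=29
Highest average = 29 → VI.
Row maxima: I=28, II=36, III=24, IV=34, V=20, VI=34
Best best-case = 36 → II.

laplace → VI; maximax → II (disagree)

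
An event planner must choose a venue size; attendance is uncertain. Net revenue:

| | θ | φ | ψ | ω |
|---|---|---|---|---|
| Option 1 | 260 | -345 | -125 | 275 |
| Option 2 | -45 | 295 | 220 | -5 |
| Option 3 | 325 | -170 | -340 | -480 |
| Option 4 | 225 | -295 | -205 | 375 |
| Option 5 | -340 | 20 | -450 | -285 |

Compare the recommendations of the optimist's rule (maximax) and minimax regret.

maximax → Option 4; minimax regret → Option 2 (disagree)

Row maxima: Option 1=275, Option 2=295, Option 3=325, Option 4=375, Option 5=20
Best best-case = 375 → Option 4.
Column bests: θ=325, φ=295, ψ=220, ω=375.
Option 1 regrets: 65, 640, 345, 100 → max 640
Option 2 regrets: 370, 0, 0, 380 → max 380
Option 3 regrets: 0, 465, 560, 855 → max 855
Option 4 regrets: 100, 590, 425, 0 → max 590
Option 5 regrets: 665, 275, 670, 660 → max 670
Smallest max regret = 380 → Option 2.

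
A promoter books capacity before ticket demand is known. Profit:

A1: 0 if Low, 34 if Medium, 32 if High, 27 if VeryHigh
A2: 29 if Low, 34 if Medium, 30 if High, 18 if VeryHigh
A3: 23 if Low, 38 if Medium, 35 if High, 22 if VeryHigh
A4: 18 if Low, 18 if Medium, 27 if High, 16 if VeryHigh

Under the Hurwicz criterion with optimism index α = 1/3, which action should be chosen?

A3

A1: 1/3·34 + 2/3·0 = 34/3
A2: 1/3·34 + 2/3·18 = 70/3
A3: 1/3·38 + 2/3·22 = 82/3
A4: 1/3·27 + 2/3·16 = 59/3
Highest Hurwicz score = 82/3 → A3.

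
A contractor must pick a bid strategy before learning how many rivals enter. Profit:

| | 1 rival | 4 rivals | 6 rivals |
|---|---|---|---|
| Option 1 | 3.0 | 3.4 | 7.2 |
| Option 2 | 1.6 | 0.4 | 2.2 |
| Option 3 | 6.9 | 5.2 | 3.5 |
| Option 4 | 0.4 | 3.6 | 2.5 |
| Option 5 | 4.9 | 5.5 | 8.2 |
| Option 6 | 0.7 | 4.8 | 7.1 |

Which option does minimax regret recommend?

Option 5

Column bests: 1 rival=6.9, 4 rivals=5.5, 6 rivals=8.2.
Option 1 regrets: 3.9, 2.1, 1.0 → max 3.9
Option 2 regrets: 5.3, 5.1, 6.0 → max 6.0
Option 3 regrets: 0.0, 0.3, 4.7 → max 4.7
Option 4 regrets: 6.5, 1.9, 5.7 → max 6.5
Option 5 regrets: 2.0, 0.0, 0.0 → max 2.0
Option 6 regrets: 6.2, 0.7, 1.1 → max 6.2
Smallest max regret = 2.0 → Option 5.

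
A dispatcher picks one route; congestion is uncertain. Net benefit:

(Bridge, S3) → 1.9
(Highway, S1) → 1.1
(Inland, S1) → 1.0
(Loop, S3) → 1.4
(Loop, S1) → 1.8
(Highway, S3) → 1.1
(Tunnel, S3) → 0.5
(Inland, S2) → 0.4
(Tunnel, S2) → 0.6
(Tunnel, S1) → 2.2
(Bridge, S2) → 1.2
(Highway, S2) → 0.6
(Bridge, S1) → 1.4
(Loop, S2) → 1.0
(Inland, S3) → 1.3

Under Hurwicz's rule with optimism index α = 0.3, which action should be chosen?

Bridge

Inland: 0.3·1.3 + 0.7·0.4 = 0.67
Highway: 0.3·1.1 + 0.7·0.6 = 0.75
Loop: 0.3·1.8 + 0.7·1.0 = 1.24
Tunnel: 0.3·2.2 + 0.7·0.5 = 1.01
Bridge: 0.3·1.9 + 0.7·1.2 = 1.41
Highest Hurwicz score = 1.41 → Bridge.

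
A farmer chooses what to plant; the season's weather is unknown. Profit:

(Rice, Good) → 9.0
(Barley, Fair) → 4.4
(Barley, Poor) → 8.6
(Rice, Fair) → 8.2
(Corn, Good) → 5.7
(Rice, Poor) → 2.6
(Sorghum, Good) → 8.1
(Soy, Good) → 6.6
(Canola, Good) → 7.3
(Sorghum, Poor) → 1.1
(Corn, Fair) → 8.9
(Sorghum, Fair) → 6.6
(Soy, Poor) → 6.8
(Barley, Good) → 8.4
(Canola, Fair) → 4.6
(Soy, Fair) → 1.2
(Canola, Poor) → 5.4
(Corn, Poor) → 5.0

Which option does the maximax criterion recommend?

Rice

Row maxima: Sorghum=8.1, Rice=9.0, Soy=6.8, Corn=8.9, Barley=8.6, Canola=7.3
Best best-case = 9.0 → Rice.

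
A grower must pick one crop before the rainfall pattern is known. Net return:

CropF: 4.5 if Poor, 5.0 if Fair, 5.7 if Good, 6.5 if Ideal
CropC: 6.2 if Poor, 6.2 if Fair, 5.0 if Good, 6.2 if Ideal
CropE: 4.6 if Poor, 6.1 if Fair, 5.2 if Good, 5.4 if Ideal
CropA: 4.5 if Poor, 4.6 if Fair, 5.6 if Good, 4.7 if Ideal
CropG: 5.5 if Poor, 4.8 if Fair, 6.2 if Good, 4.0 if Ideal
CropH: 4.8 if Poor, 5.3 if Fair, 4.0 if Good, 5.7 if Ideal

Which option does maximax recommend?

CropF

Row maxima: CropF=6.5, CropC=6.2, CropE=6.1, CropA=5.6, CropG=6.2, CropH=5.7
Best best-case = 6.5 → CropF.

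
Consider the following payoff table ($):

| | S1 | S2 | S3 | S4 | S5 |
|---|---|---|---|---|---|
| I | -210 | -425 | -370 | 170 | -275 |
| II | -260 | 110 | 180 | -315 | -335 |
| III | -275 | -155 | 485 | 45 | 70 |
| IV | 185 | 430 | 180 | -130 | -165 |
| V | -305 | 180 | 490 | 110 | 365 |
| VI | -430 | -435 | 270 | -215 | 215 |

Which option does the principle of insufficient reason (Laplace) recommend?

Row averages: I=-222, II=-124, III=34, IV=100, V=168, VI=-119
Highest average = 168 → V.

V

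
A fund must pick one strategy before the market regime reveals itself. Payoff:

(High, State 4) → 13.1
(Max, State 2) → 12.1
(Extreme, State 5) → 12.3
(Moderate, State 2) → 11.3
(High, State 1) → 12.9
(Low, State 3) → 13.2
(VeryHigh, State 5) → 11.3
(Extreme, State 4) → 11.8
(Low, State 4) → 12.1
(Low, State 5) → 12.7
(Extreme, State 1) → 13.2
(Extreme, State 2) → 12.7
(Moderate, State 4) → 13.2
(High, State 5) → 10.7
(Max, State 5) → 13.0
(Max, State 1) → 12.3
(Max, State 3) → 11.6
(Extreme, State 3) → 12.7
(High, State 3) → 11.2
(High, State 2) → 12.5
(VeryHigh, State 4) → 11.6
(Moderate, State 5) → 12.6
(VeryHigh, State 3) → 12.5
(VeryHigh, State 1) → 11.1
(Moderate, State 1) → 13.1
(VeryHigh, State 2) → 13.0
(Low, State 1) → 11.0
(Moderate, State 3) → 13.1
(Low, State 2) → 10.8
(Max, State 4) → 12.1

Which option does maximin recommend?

Extreme

Row minima: Low=10.8, Moderate=11.3, High=10.7, VeryHigh=11.1, Extreme=11.8, Max=11.6
Best worst-case = 11.8 → Extreme.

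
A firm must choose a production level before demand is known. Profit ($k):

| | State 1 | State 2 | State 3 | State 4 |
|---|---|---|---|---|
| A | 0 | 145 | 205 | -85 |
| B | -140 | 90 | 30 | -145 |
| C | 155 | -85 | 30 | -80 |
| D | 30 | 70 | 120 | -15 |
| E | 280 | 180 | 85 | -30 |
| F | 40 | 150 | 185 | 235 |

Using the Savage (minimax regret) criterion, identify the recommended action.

Column bests: State 1=280, State 2=180, State 3=205, State 4=235.
A regrets: 280, 35, 0, 320 → max 320
B regrets: 420, 90, 175, 380 → max 420
C regrets: 125, 265, 175, 315 → max 315
D regrets: 250, 110, 85, 250 → max 250
E regrets: 0, 0, 120, 265 → max 265
F regrets: 240, 30, 20, 0 → max 240
Smallest max regret = 240 → F.

F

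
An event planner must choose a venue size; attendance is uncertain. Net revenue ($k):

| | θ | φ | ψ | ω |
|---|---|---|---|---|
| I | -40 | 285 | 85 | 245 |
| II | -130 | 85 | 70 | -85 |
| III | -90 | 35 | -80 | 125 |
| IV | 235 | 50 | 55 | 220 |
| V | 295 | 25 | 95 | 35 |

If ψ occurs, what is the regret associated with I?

10

Best payoff under ψ is 95.
Regret = 95 − 85 = 10.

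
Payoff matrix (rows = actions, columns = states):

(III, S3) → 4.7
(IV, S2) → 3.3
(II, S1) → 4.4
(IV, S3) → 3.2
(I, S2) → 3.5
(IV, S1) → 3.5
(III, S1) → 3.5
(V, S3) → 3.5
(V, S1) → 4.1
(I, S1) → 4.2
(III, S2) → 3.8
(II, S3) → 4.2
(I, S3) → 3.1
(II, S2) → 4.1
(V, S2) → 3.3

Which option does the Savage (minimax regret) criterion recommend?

II

Column bests: S1=4.4, S2=4.1, S3=4.7.
I regrets: 0.2, 0.6, 1.6 → max 1.6
II regrets: 0.0, 0.0, 0.5 → max 0.5
III regrets: 0.9, 0.3, 0.0 → max 0.9
IV regrets: 0.9, 0.8, 1.5 → max 1.5
V regrets: 0.3, 0.8, 1.2 → max 1.2
Smallest max regret = 0.5 → II.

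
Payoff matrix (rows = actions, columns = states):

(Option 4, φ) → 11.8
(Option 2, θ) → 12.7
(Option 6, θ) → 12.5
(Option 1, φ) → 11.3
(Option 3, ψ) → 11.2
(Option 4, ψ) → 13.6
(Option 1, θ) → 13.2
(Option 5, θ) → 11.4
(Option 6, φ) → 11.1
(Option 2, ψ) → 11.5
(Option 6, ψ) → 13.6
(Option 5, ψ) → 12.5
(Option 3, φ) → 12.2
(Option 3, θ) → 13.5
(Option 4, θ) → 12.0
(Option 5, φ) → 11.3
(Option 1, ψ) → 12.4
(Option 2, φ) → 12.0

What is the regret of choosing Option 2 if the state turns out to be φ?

0.2

Best payoff under φ is 12.2.
Regret = 12.2 − 12.0 = 0.2.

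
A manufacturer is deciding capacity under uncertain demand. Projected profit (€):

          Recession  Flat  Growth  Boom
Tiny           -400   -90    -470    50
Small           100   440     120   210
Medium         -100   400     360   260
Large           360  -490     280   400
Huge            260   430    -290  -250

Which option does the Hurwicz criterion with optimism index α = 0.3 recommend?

Small

Tiny: 0.3·50 + 0.7·(-470) = -314
Small: 0.3·440 + 0.7·100 = 202
Medium: 0.3·400 + 0.7·(-100) = 50
Large: 0.3·400 + 0.7·(-490) = -223
Huge: 0.3·430 + 0.7·(-290) = -74
Highest Hurwicz score = 202 → Small.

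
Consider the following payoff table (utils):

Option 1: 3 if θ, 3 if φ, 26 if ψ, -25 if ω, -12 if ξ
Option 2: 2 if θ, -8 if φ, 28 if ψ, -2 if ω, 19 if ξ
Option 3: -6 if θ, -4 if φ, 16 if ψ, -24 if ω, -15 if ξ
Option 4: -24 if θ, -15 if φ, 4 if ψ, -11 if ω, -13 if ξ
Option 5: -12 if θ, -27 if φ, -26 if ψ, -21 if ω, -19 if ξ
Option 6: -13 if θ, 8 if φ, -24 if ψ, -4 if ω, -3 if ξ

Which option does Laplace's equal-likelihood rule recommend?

Option 2

Row averages: Option 1=-1, Option 2=7.8, Option 3=-6.6, Option 4=-11.8, Option 5=-21, Option 6=-7.2
Highest average = 7.8 → Option 2.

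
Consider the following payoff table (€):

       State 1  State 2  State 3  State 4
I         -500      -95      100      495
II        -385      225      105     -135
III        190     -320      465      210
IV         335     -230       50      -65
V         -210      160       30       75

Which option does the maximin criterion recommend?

V

Row minima: I=-500, II=-385, III=-320, IV=-230, V=-210
Best worst-case = -210 → V.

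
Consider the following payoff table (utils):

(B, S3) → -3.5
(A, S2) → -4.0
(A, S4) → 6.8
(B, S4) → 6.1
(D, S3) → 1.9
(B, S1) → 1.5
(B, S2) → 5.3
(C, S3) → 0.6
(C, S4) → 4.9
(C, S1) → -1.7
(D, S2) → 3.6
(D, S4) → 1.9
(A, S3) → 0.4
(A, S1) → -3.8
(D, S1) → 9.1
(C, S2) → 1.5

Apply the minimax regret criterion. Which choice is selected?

Column bests: S1=9.1, S2=5.3, S3=1.9, S4=6.8.
A regrets: 12.9, 9.3, 1.5, 0.0 → max 12.9
B regrets: 7.6, 0.0, 5.4, 0.7 → max 7.6
C regrets: 10.8, 3.8, 1.3, 1.9 → max 10.8
D regrets: 0.0, 1.7, 0.0, 4.9 → max 4.9
Smallest max regret = 4.9 → D.

D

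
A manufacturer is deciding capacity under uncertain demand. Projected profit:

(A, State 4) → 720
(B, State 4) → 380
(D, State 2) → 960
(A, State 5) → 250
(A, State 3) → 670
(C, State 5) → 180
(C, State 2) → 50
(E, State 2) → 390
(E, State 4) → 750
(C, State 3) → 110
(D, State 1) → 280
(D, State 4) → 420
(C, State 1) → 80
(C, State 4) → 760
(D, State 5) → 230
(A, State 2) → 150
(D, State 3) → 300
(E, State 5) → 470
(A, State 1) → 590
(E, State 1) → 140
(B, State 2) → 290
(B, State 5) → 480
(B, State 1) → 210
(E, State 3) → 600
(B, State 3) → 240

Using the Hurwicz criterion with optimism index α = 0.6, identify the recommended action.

A: 0.6·720 + 0.4·150 = 492
B: 0.6·480 + 0.4·210 = 372
C: 0.6·760 + 0.4·50 = 476
D: 0.6·960 + 0.4·230 = 668
E: 0.6·750 + 0.4·140 = 506
Highest Hurwicz score = 668 → D.

D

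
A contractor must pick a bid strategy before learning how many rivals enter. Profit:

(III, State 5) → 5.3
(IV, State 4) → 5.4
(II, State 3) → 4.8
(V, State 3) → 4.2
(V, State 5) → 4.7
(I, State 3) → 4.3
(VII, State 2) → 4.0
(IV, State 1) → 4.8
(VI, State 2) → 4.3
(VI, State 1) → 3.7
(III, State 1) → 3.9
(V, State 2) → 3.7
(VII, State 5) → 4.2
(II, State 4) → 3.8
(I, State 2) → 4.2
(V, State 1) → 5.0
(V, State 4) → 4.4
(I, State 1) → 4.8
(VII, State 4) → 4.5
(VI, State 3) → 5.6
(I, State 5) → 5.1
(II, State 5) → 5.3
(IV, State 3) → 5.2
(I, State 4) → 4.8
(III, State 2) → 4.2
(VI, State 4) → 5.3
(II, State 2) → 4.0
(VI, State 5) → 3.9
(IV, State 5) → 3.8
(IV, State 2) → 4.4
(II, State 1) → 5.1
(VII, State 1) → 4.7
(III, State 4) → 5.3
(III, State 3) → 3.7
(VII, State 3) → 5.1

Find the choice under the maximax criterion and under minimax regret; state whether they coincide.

Row maxima: I=5.1, II=5.3, III=5.3, IV=5.4, V=5.0, VI=5.6, VII=5.1
Best best-case = 5.6 → VI.
Column bests: State 1=5.1, State 2=4.4, State 3=5.6, State 4=5.4, State 5=5.3.
I regrets: 0.3, 0.2, 1.3, 0.6, 0.2 → max 1.3
II regrets: 0.0, 0.4, 0.8, 1.6, 0.0 → max 1.6
III regrets: 1.2, 0.2, 1.9, 0.1, 0.0 → max 1.9
IV regrets: 0.3, 0.0, 0.4, 0.0, 1.5 → max 1.5
V regrets: 0.1, 0.7, 1.4, 1.0, 0.6 → max 1.4
VI regrets: 1.4, 0.1, 0.0, 0.1, 1.4 → max 1.4
VII regrets: 0.4, 0.4, 0.5, 0.9, 1.1 → max 1.1
Smallest max regret = 1.1 → VII.

maximax → VI; minimax regret → VII (disagree)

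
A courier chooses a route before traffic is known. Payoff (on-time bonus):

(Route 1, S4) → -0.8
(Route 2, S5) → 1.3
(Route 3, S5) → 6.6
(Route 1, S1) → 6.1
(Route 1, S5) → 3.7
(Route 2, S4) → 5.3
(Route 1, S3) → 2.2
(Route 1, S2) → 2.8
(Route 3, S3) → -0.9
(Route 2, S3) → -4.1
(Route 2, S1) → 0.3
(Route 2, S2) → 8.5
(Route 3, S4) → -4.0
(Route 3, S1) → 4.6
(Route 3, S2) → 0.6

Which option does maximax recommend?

Route 2

Row maxima: Route 1=6.1, Route 2=8.5, Route 3=6.6
Best best-case = 8.5 → Route 2.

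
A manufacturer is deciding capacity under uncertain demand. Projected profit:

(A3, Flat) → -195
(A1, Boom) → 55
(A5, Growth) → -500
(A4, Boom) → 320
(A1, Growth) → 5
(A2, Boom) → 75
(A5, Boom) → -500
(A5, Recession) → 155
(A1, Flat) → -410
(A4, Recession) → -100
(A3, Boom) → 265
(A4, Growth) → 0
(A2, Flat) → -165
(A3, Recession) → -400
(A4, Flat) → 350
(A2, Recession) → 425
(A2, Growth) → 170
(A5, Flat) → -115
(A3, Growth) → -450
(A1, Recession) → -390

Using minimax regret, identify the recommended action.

Column bests: Recession=425, Flat=350, Growth=170, Boom=320.
A1 regrets: 815, 760, 165, 265 → max 815
A2 regrets: 0, 515, 0, 245 → max 515
A3 regrets: 825, 545, 620, 55 → max 825
A4 regrets: 525, 0, 170, 0 → max 525
A5 regrets: 270, 465, 670, 820 → max 820
Smallest max regret = 515 → A2.

A2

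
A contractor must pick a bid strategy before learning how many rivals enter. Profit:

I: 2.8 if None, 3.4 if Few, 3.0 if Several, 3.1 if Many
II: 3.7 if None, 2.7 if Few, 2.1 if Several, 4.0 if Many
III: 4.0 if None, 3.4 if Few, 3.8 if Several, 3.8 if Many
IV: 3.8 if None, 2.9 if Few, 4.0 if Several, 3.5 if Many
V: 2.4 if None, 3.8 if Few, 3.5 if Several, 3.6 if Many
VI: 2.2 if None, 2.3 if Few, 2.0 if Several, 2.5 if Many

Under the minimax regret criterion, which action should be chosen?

Column bests: None=4.0, Few=3.8, Several=4.0, Many=4.0.
I regrets: 1.2, 0.4, 1.0, 0.9 → max 1.2
II regrets: 0.3, 1.1, 1.9, 0.0 → max 1.9
III regrets: 0.0, 0.4, 0.2, 0.2 → max 0.4
IV regrets: 0.2, 0.9, 0.0, 0.5 → max 0.9
V regrets: 1.6, 0.0, 0.5, 0.4 → max 1.6
VI regrets: 1.8, 1.5, 2.0, 1.5 → max 2.0
Smallest max regret = 0.4 → III.

III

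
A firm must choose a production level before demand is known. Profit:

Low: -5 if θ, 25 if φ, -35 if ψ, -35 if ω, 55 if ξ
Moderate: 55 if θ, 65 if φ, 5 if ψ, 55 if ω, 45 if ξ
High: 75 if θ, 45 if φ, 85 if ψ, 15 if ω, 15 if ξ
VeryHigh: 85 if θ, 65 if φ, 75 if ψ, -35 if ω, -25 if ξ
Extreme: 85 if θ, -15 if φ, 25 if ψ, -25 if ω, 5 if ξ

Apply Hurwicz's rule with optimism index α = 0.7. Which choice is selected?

Low: 0.7·55 + 0.3·(-35) = 28
Moderate: 0.7·65 + 0.3·5 = 47
High: 0.7·85 + 0.3·15 = 64
VeryHigh: 0.7·85 + 0.3·(-35) = 49
Extreme: 0.7·85 + 0.3·(-25) = 52
Highest Hurwicz score = 64 → High.

High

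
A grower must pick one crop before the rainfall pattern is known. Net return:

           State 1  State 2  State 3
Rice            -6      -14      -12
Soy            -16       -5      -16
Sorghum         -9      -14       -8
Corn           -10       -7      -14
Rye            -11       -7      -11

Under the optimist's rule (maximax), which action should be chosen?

Soy

Row maxima: Rice=-6, Soy=-5, Sorghum=-8, Corn=-7, Rye=-7
Best best-case = -5 → Soy.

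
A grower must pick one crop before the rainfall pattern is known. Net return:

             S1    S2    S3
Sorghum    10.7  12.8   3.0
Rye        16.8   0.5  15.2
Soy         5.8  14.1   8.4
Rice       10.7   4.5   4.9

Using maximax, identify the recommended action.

Row maxima: Sorghum=12.8, Rye=16.8, Soy=14.1, Rice=10.7
Best best-case = 16.8 → Rye.

Rye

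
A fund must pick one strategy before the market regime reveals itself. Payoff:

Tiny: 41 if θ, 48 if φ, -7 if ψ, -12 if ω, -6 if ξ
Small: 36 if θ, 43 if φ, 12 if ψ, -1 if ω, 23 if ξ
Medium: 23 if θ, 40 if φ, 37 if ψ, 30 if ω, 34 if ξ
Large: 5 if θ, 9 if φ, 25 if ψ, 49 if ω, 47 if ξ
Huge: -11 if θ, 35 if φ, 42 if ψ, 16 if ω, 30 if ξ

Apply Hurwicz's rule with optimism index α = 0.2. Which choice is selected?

Medium

Tiny: 0.2·48 + 0.8·(-12) = 0
Small: 0.2·43 + 0.8·(-1) = 7.8
Medium: 0.2·40 + 0.8·23 = 26.4
Large: 0.2·49 + 0.8·5 = 13.8
Huge: 0.2·42 + 0.8·(-11) = -0.4
Highest Hurwicz score = 26.4 → Medium.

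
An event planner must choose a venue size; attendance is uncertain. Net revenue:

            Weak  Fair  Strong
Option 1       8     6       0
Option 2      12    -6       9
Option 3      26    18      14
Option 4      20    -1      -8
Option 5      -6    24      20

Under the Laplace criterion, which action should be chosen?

Row averages: Option 1=14/3, Option 2=5, Option 3=58/3, Option 4=11/3, Option 5=38/3
Highest average = 58/3 → Option 3.

Option 3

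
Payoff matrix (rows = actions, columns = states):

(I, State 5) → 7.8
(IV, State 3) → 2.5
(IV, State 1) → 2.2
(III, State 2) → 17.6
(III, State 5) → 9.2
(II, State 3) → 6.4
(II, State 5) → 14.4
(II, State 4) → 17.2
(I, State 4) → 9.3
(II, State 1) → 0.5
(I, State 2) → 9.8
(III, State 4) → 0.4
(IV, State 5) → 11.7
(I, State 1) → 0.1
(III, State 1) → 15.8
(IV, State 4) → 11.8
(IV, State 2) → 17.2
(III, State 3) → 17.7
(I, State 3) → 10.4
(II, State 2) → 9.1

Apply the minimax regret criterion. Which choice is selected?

IV

Column bests: State 1=15.8, State 2=17.6, State 3=17.7, State 4=17.2, State 5=14.4.
I regrets: 15.7, 7.8, 7.3, 7.9, 6.6 → max 15.7
II regrets: 15.3, 8.5, 11.3, 0.0, 0.0 → max 15.3
III regrets: 0.0, 0.0, 0.0, 16.8, 5.2 → max 16.8
IV regrets: 13.6, 0.4, 15.2, 5.4, 2.7 → max 15.2
Smallest max regret = 15.2 → IV.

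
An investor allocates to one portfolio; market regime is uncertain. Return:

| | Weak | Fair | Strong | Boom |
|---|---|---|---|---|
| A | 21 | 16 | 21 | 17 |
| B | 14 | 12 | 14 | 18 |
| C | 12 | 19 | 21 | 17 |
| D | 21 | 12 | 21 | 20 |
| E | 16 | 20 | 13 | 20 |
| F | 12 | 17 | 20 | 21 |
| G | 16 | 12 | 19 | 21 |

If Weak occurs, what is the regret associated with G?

5

Best payoff under Weak is 21.
Regret = 21 − 16 = 5.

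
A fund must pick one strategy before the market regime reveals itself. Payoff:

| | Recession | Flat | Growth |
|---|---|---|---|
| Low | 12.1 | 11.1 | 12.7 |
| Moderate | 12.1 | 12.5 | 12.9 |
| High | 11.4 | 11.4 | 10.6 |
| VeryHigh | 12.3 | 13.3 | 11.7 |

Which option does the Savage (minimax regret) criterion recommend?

Moderate

Column bests: Recession=12.3, Flat=13.3, Growth=12.9.
Low regrets: 0.2, 2.2, 0.2 → max 2.2
Moderate regrets: 0.2, 0.8, 0.0 → max 0.8
High regrets: 0.9, 1.9, 2.3 → max 2.3
VeryHigh regrets: 0.0, 0.0, 1.2 → max 1.2
Smallest max regret = 0.8 → Moderate.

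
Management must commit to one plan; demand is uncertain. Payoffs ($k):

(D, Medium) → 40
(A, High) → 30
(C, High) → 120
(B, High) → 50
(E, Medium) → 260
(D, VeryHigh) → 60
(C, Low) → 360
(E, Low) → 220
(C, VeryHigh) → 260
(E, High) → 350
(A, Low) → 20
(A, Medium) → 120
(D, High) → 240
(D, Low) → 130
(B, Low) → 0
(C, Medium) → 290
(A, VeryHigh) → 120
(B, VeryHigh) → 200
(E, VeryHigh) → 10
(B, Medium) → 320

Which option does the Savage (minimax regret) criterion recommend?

Column bests: Low=360, Medium=320, High=350, VeryHigh=260.
A regrets: 340, 200, 320, 140 → max 340
B regrets: 360, 0, 300, 60 → max 360
C regrets: 0, 30, 230, 0 → max 230
D regrets: 230, 280, 110, 200 → max 280
E regrets: 140, 60, 0, 250 → max 250
Smallest max regret = 230 → C.

C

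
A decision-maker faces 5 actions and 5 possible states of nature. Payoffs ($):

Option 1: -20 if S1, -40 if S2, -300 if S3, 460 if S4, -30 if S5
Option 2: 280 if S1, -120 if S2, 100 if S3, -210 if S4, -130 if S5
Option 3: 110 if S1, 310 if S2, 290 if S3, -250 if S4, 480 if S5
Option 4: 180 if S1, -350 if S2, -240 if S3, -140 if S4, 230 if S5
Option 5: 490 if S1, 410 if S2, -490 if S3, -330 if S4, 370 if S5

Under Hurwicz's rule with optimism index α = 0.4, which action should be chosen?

Option 1: 0.4·460 + 0.6·(-300) = 4
Option 2: 0.4·280 + 0.6·(-210) = -14
Option 3: 0.4·480 + 0.6·(-250) = 42
Option 4: 0.4·230 + 0.6·(-350) = -118
Option 5: 0.4·490 + 0.6·(-490) = -98
Highest Hurwicz score = 42 → Option 3.

Option 3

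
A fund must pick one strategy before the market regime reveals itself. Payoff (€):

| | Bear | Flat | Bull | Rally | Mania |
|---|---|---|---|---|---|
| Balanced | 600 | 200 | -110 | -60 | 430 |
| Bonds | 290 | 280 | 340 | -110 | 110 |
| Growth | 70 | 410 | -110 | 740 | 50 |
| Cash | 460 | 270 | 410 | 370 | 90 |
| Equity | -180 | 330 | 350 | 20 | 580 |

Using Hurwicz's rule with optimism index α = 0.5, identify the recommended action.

Balanced: 0.5·600 + 0.5·(-110) = 245
Bonds: 0.5·340 + 0.5·(-110) = 115
Growth: 0.5·740 + 0.5·(-110) = 315
Cash: 0.5·460 + 0.5·90 = 275
Equity: 0.5·580 + 0.5·(-180) = 200
Highest Hurwicz score = 315 → Growth.

Growth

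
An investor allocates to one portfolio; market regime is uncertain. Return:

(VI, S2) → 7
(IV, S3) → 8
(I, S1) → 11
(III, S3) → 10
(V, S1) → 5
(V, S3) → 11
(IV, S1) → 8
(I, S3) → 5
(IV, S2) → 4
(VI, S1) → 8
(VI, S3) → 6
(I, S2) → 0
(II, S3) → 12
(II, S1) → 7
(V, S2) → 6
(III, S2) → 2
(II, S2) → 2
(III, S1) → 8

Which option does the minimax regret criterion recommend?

IV

Column bests: S1=11, S2=7, S3=12.
I regrets: 0, 7, 7 → max 7
II regrets: 4, 5, 0 → max 5
III regrets: 3, 5, 2 → max 5
IV regrets: 3, 3, 4 → max 4
V regrets: 6, 1, 1 → max 6
VI regrets: 3, 0, 6 → max 6
Smallest max regret = 4 → IV.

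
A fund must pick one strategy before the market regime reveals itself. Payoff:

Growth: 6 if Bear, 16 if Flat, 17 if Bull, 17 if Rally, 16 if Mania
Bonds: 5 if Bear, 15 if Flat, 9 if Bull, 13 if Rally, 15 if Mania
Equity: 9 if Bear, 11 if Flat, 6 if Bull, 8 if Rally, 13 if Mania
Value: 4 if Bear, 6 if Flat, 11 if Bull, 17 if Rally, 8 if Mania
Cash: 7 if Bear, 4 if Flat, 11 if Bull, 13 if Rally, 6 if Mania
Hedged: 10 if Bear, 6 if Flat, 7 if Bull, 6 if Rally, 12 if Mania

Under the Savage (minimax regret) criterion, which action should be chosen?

Column bests: Bear=10, Flat=16, Bull=17, Rally=17, Mania=16.
Growth regrets: 4, 0, 0, 0, 0 → max 4
Bonds regrets: 5, 1, 8, 4, 1 → max 8
Equity regrets: 1, 5, 11, 9, 3 → max 11
Value regrets: 6, 10, 6, 0, 8 → max 10
Cash regrets: 3, 12, 6, 4, 10 → max 12
Hedged regrets: 0, 10, 10, 11, 4 → max 11
Smallest max regret = 4 → Growth.

Growth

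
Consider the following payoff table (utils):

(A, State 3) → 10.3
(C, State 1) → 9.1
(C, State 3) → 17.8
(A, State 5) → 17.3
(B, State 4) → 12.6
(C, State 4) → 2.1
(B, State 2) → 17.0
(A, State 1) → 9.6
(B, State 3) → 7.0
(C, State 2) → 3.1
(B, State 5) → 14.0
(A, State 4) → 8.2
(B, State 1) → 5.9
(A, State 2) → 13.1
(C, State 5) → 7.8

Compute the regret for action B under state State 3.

Best payoff under State 3 is 17.8.
Regret = 17.8 − 7.0 = 10.8.

10.8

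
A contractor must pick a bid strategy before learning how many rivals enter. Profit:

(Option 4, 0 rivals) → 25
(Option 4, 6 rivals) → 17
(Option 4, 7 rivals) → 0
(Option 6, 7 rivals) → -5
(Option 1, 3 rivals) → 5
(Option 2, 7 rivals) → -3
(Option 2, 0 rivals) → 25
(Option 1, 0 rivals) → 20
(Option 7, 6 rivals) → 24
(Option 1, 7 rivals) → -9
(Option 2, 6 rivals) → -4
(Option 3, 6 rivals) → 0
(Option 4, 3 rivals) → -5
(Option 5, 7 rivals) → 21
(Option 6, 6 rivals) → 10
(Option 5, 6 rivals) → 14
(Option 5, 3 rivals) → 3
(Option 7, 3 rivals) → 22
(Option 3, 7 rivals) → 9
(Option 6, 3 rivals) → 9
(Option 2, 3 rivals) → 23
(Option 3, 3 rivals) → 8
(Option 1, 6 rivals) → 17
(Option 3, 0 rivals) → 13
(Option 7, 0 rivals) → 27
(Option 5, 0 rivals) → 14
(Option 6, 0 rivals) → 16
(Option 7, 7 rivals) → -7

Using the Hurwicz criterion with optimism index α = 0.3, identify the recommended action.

Option 1: 0.3·20 + 0.7·(-9) = -0.3
Option 2: 0.3·25 + 0.7·(-4) = 4.7
Option 3: 0.3·13 + 0.7·0 = 3.9
Option 4: 0.3·25 + 0.7·(-5) = 4
Option 5: 0.3·21 + 0.7·3 = 8.4
Option 6: 0.3·16 + 0.7·(-5) = 1.3
Option 7: 0.3·27 + 0.7·(-7) = 3.2
Highest Hurwicz score = 8.4 → Option 5.

Option 5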